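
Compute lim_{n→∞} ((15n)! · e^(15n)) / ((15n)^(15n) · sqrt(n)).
lim = sqrt(2π·15)

Stirling: (15n)! ~ sqrt(2π·15n) · (15n/e)^(15n). Hence
  (15n)! · e^(15n) / (15n)^(15n) ~ sqrt(2π·15n).
Dividing by sqrt(n): sqrt(2π·15n) / sqrt(n) = sqrt(2π·15) · n^((1−1)/2), so the limit is sqrt(2π·15).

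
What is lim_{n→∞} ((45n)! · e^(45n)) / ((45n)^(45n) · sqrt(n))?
lim = sqrt(2π·45)

Stirling: (45n)! ~ sqrt(2π·45n) · (45n/e)^(45n). Hence
  (45n)! · e^(45n) / (45n)^(45n) ~ sqrt(2π·45n).
Dividing by sqrt(n): sqrt(2π·45n) / sqrt(n) = sqrt(2π·45) · n^((1−1)/2), so the limit is sqrt(2π·45).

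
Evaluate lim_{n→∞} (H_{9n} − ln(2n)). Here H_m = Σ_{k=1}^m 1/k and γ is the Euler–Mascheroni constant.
lim = ln(9/2) + γ

By Euler-Maclaurin, H_m = ln m + γ + O(1/m). So
  H_{9n} − ln(2n) = ln(9n) + γ − ln(2n) + O(1/n)
                       = ln(9/2) + γ + O(1/n).
Hence the limit is ln(9/2) + γ.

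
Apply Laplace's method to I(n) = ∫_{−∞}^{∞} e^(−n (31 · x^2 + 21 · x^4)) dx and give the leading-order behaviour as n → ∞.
I(n) ~ sqrt(π/(31n))

φ(x) = 31 · x^2 + 21 · x^4 has its unique global minimum at x* = 0 (since φ'(x) = 62x + 84x^3 = 0 only at x = 0 for real x with both coefficients positive, and φ → ∞ as |x| → ∞). At x* = 0, φ(0) = 0 and φ''(0) = 62. Laplace's method then gives
  I(n) ~ sqrt(2π / (n · φ''(0))) · e^(−n φ(0)) = sqrt(2π / (62n)) = sqrt(π/(31n)).
The 21 · x^4 term contributes only at subleading order (an O(1/n) relative correction).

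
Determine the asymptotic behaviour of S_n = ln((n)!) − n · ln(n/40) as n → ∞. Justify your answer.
S_n ~ n · (ln 40 − 1) + O(ln n)

Stirling: ln((n)!) = n ln(n) − n + O(ln n).
  S_n = n ln(n) − n − n ln(n/40) + O(ln n)
      = n ln(n) − n ln n + n ln 40 − n + O(ln n)
      = n ln 40 − n + O(ln n)
      = n (ln 40 − 1) + O(ln n).
Numerically ln(40) − 1 ≈ 2.6889.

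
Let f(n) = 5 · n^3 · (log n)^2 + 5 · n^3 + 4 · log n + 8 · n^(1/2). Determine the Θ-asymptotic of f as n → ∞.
f(n) ∈ Θ(n^3 · (log n)^2)

Compare the terms by growth order. For large n, n^a · (log n)^b dominates n^a' · (log n)^b' iff a > a', or (a = a' and b > b'). Ranking the 4 terms shows the dominant one is 5 · n^3 · (log n)^2. Hence f(n) ∈ Θ(n^3 · (log n)^2).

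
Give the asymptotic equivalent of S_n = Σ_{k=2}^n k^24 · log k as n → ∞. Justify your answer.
S_n ~ n^25 log n / 25 − n^25 / 625

By integral comparison, S_n = ∫_1^n x^24 · log x dx + O(n^24 · log n). For the integral, ∫ x^24 log x dx = n^25 log n / 25 − n^25/625 (integration by parts). Hence S_n ~ n^25 log n / 25 − n^25 / 625.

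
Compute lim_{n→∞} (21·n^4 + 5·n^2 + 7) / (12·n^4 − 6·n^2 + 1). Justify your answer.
lim = 21/12 = 7/4

For large n the leading n^4 terms dominate both numerator and denominator. Dividing top and bottom by n^4, every other term tends to 0, leaving 21/12 = 7/4.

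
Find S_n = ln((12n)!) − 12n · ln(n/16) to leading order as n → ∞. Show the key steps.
S_n ~ 12n · (ln 192 − 1) + O(ln n)

Stirling: ln((12n)!) = 12n ln(12n) − 12n + O(ln n).
  S_n = 12n ln(12n) − 12n − 12n ln(n/16) + O(ln n)
      = 12n ln(12n) − 12n ln n + 12n ln 16 − 12n + O(ln n)
      = 12n ln 12 + 12n ln 16 − 12n + O(ln n)
      = 12n (ln 192 − 1) + O(ln n).
Numerically ln(192) − 1 ≈ 4.2575.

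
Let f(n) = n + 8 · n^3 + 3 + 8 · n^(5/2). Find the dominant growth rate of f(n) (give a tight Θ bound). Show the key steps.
f(n) ∈ Θ(n^3)

Compare the terms by growth order. For large n, n^a · (log n)^b dominates n^a' · (log n)^b' iff a > a', or (a = a' and b > b'). Ranking the 4 terms shows the dominant one is 8 · n^3. Hence f(n) ∈ Θ(n^3).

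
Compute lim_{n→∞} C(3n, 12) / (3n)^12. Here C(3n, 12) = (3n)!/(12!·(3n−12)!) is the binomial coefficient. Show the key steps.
lim = 1/12! = 1/479001600

With N = 3n → ∞: C(N, 12) / N^12 = [N(N−1)…(N−11)] / (12! · N^12) = (1/12!) · 1 · (1 − 1/(3n)) · … · (1 − 11/(3n)). Each factor → 1 as N → ∞, so the limit is 1/12! = 1/479001600.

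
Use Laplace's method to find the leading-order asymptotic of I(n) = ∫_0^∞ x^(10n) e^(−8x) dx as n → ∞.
I(n) ~ (sqrt(2π·10n) / 8) · (10n/(8e))^(10n)

Write the integrand as exp(10n ln x − 8x) and set f(x) = 10n ln x − 8x. Then f'(x) = 10n/x − 8 = 0 at x* = 10n/8, and f''(x*) = −10n/x*^2 = −8^2/(10n). Laplace's method (interior maximum) gives
  I(n) ~ e^(f(x*)) · sqrt(2π / |f''(x*)|)
        = exp(10n ln(10n/8) − 10n) · sqrt(2π · 10n / 8^2)
        = (10n/8)^(10n) e^(−10n) · sqrt(2π·10n) / 8
        = (sqrt(2π·10n) / 8) · (10n/(8e))^(10n).
This matches Γ(10n+1)/8^(10n+1) with Stirling applied to Γ.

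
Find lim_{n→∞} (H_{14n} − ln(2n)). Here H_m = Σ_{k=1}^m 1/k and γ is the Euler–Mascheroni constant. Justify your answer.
lim = ln 7 + γ

By Euler-Maclaurin, H_m = ln m + γ + O(1/m). So
  H_{14n} − ln(2n) = ln(14n) + γ − ln(2n) + O(1/n)
                       = ln(14/2) + γ + O(1/n).
Hence the limit is ln(14/2) + γ (= ln 7).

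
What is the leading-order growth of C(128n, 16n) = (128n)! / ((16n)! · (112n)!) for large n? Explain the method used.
C(128n, 16n) ~ (16777216/823543)^(16n) · sqrt(4/(7π·16n))

Write N = 16n. Apply Stirling to each factorial:
  (8N)! ~ sqrt(2π·8N) · (8N/e)^(8N),
  N! ~ sqrt(2π N) · (N/e)^N,
  (7N)! ~ sqrt(2π·7N) · (7N/e)^(7N).
The exponential factors combine to (8N)^(8N) / (N^N · (7N)^(7N)) = 8^(8N)/7^(7N) = (8^8/7^7)^N = (16777216/823543)^N.
The square-root prefactors combine to sqrt(2π·8N) / (sqrt(2π N)·sqrt(2π·7N)) = sqrt(8 / (2π·7·N)) = sqrt(4/(7π·16n)).
Substituting N = 16n: C(128n, 16n) ~ (16777216/823543)^(16n) · sqrt(4/(7π·16n)).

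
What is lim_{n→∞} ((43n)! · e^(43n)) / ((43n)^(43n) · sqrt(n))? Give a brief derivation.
lim = sqrt(2π·43)

Stirling: (43n)! ~ sqrt(2π·43n) · (43n/e)^(43n). Hence
  (43n)! · e^(43n) / (43n)^(43n) ~ sqrt(2π·43n).
Dividing by sqrt(n): sqrt(2π·43n) / sqrt(n) = sqrt(2π·43) · n^((1−1)/2), so the limit is sqrt(2π·43).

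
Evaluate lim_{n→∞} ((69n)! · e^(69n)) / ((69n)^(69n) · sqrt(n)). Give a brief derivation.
lim = sqrt(2π·69)

Stirling: (69n)! ~ sqrt(2π·69n) · (69n/e)^(69n). Hence
  (69n)! · e^(69n) / (69n)^(69n) ~ sqrt(2π·69n).
Dividing by sqrt(n): sqrt(2π·69n) / sqrt(n) = sqrt(2π·69) · n^((1−1)/2), so the limit is sqrt(2π·69).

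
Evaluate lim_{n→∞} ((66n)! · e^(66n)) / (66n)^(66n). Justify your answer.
lim = ∞

Stirling: (66n)! ~ sqrt(2π·66n) · (66n/e)^(66n). Hence
  (66n)! · e^(66n) / (66n)^(66n) ~ sqrt(2π·66n) = sqrt(2π·66) · sqrt(n) → ∞.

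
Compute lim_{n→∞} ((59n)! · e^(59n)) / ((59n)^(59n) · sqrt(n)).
lim = sqrt(2π·59)

Stirling: (59n)! ~ sqrt(2π·59n) · (59n/e)^(59n). Hence
  (59n)! · e^(59n) / (59n)^(59n) ~ sqrt(2π·59n).
Dividing by sqrt(n): sqrt(2π·59n) / sqrt(n) = sqrt(2π·59) · n^((1−1)/2), so the limit is sqrt(2π·59).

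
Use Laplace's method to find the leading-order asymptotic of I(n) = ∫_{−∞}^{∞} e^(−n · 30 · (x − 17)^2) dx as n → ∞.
I(n) = sqrt(π/(30n))

Here φ(x) = 30 · (x − 17)^2 has its unique minimum at x* = 17 with φ(x*) = 0 and φ''(x*) = 60. Laplace's method gives
  I(n) ~ e^(−n φ(x*)) · sqrt(2π / (n · φ''(x*))) = sqrt(2π / (60n)) = sqrt(π/(30n)).
This is exact: substituting u = (x − 17)·sqrt(30n) gives I(n) = (1/sqrt(30n)) ∫_{−∞}^{∞} e^(−u^2) du = sqrt(π/(30n)).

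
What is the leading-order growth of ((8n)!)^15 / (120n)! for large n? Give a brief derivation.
((8n)!)^15/(120n)! ~ ((2π·8n)^(14/2) / sqrt(15)) · 15^(−15·8n)  →  0

Write N = 8n. Stirling: N! ~ sqrt(2π N)(N/e)^N and (15N)! ~ sqrt(2π·15N)·(15N/e)^(15N).
  (N!)^15/(15N)! ~ (2π N)^(15/2) (N/e)^(15N) / [sqrt(2π·15N) (15N/e)^(15N)]
     = (2π N)^(15/2) / sqrt(2π·15N) · (N/(15N))^(15N)
     = (2π N)^((15−1)/2) / sqrt(15) · 15^(−15N).
Since 15^15 > 1, the factor 15^(−15N) decays exponentially, so the ratio → 0. Substituting N = 8n gives the stated form.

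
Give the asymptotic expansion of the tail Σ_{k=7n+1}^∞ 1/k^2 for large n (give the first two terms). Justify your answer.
Σ_{k>7n} 1/k^2 = 1/(1 · (7n)) − 1/(2 · (7n)^2) + O(1/(7n)^3)

Compare to the integral: ∫_{7n}^∞ x^(−2) dx = [−x^(−1)/1]_{7n}^∞ = 1/((2−1)·(7n)). The Euler-Maclaurin correction adds −f(7n)/2 = −1/(2·(7n)^2). Euler-Maclaurin then gives
  Σ_{k>7n} 1/k^2 = ∫_{7n}^∞ dx/x^2 − 1/(2·(7n)^2) + O(1/(7n)^3).
(Equivalently this is ζ(2) − Σ_{k≤7n} 1/k^2.)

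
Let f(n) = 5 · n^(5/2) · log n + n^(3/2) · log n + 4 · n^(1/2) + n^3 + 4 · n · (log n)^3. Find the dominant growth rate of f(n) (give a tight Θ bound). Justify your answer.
f(n) ∈ Θ(n^3)

Compare the terms by growth order. For large n, n^a · (log n)^b dominates n^a' · (log n)^b' iff a > a', or (a = a' and b > b'). Ranking the 5 terms shows the dominant one is n^3. Hence f(n) ∈ Θ(n^3).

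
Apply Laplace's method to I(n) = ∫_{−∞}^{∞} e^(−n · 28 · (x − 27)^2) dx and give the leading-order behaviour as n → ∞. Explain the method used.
I(n) = sqrt(π/(28n))

Here φ(x) = 28 · (x − 27)^2 has its unique minimum at x* = 27 with φ(x*) = 0 and φ''(x*) = 56. Laplace's method gives
  I(n) ~ e^(−n φ(x*)) · sqrt(2π / (n · φ''(x*))) = sqrt(2π / (56n)) = sqrt(π/(28n)).
This is exact: substituting u = (x − 27)·sqrt(28n) gives I(n) = (1/sqrt(28n)) ∫_{−∞}^{∞} e^(−u^2) du = sqrt(π/(28n)).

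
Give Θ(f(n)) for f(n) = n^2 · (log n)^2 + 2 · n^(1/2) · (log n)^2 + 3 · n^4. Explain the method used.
f(n) ∈ Θ(n^4)

Compare the terms by growth order. For large n, n^a · (log n)^b dominates n^a' · (log n)^b' iff a > a', or (a = a' and b > b'). Ranking the 3 terms shows the dominant one is 3 · n^4. Hence f(n) ∈ Θ(n^4).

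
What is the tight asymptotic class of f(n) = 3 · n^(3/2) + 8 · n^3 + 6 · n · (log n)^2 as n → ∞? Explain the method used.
f(n) ∈ Θ(n^3)

Compare the terms by growth order. For large n, n^a · (log n)^b dominates n^a' · (log n)^b' iff a > a', or (a = a' and b > b'). Ranking the 3 terms shows the dominant one is 8 · n^3. Hence f(n) ∈ Θ(n^3).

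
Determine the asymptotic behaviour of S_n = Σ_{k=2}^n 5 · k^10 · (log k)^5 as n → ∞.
S_n ~ 5 · n^11 · (log n)^5 / 11

By integral comparison, S_n = ∫_1^n 5 · x^10 · (log x)^5 dx + O(n^10 · (log n)^5). For the integral, the leading term of ∫_1^n x^10 (log x)^5 dx is n^11/11 · (log n)^5 (by repeated integration by parts; each step lowers the log-exponent and produces a relatively O(1/log n) correction). Hence S_n ~ 5 · n^11 · (log n)^5 / 11.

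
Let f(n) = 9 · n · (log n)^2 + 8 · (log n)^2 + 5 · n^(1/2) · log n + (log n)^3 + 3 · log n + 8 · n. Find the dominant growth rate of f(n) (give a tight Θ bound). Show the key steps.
f(n) ∈ Θ(n · (log n)^2)

Compare the terms by growth order. For large n, n^a · (log n)^b dominates n^a' · (log n)^b' iff a > a', or (a = a' and b > b'). Ranking the 6 terms shows the dominant one is 9 · n · (log n)^2. Hence f(n) ∈ Θ(n · (log n)^2).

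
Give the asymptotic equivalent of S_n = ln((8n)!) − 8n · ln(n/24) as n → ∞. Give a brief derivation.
S_n ~ 8n · (ln 192 − 1) + O(ln n)

Stirling: ln((8n)!) = 8n ln(8n) − 8n + O(ln n).
  S_n = 8n ln(8n) − 8n − 8n ln(n/24) + O(ln n)
      = 8n ln(8n) − 8n ln n + 8n ln 24 − 8n + O(ln n)
      = 8n ln 8 + 8n ln 24 − 8n + O(ln n)
      = 8n (ln 192 − 1) + O(ln n).
Numerically ln(192) − 1 ≈ 4.2575.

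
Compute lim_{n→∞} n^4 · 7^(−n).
lim = 0

Exponentials with base > 1 dominate every fixed polynomial: for any fixed c, n^c / 7^n → 0 as n → ∞ (e.g. by the ratio test, or by writing 7^n = e^(n ln 7) and noting e^(n ln 7) / n^c → ∞). Hence n^4 · 7^(−n) = n^4 / 7^n → 0.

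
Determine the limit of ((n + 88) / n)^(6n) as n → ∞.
lim = e^528

Rewrite as (1 + 88/n)^(6n). By the standard limit (1 + x/n)^n → e^x, we have (1 + 88/n)^n → e^88, and raising to the 6th power gives e^528.
More precisely, ln[(1 + 88/n)^(6n)] = 6n · ln(1 + 88/n) = 6n · (88/n + O(1/n^2)) = 528 + O(1/n) → 528.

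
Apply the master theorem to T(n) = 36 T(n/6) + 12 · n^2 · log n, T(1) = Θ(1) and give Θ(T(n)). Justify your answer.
T(n) = Θ(n^2 · (log n)^2)

Here log_6 36 = 2 and f(n) = 12 · n^2 · log n = Θ(n^(log_6 36) · (log n)^1). This is the extended Case 2 of the master theorem (f matches the critical exponent up to log factors), giving T(n) = Θ(n^(log_6 36) · (log n)^(1+1)) = Θ(n^2 · (log n)^2).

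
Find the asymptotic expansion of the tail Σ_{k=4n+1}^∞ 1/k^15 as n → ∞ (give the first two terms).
Σ_{k>4n} 1/k^15 = 1/(14 · (4n)^14) − 1/(2 · (4n)^15) + O(1/(4n)^16)

Compare to the integral: ∫_{4n}^∞ x^(−15) dx = [−x^(−14)/14]_{4n}^∞ = 1/((15−1)·(4n)^14). The Euler-Maclaurin correction adds −f(4n)/2 = −1/(2·(4n)^15). Euler-Maclaurin then gives
  Σ_{k>4n} 1/k^15 = ∫_{4n}^∞ dx/x^15 − 1/(2·(4n)^15) + O(1/(4n)^16).
(Equivalently this is ζ(15) − Σ_{k≤4n} 1/k^15.)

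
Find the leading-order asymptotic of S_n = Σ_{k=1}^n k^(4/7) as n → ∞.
S_n ~ (7/11) · n^(11/7)

Integral comparison: Σ_{k=1}^n k^(4/7) = ∫_0^n x^(4/7) dx + O(n^(4/7)). The integral is n^(1 + 4/7) / (1 + 4/7) = n^((4+7)/7) / ((4+7)/7) = (7/11) · n^(11/7).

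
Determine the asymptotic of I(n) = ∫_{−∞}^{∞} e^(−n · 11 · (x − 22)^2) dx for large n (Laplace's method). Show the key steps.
I(n) = sqrt(π/(11n))

Here φ(x) = 11 · (x − 22)^2 has its unique minimum at x* = 22 with φ(x*) = 0 and φ''(x*) = 22. Laplace's method gives
  I(n) ~ e^(−n φ(x*)) · sqrt(2π / (n · φ''(x*))) = sqrt(2π / (22n)) = sqrt(π/(11n)).
This is exact: substituting u = (x − 22)·sqrt(11n) gives I(n) = (1/sqrt(11n)) ∫_{−∞}^{∞} e^(−u^2) du = sqrt(π/(11n)).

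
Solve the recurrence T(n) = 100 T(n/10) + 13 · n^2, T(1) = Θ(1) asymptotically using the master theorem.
T(n) = Θ(n^2 log n)

log_10 100 = 2, and f(n) = 13 · n^2 = Θ(n^(log_10 100)). This is Case 2 of the master theorem: T(n) = Θ(f(n) · log n) = Θ(n^2 log n).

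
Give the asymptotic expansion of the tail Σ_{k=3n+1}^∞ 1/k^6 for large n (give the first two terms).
Σ_{k>3n} 1/k^6 = 1/(5 · (3n)^5) − 1/(2 · (3n)^6) + O(1/(3n)^7)

Compare to the integral: ∫_{3n}^∞ x^(−6) dx = [−x^(−5)/5]_{3n}^∞ = 1/((6−1)·(3n)^5). The Euler-Maclaurin correction adds −f(3n)/2 = −1/(2·(3n)^6). Euler-Maclaurin then gives
  Σ_{k>3n} 1/k^6 = ∫_{3n}^∞ dx/x^6 − 1/(2·(3n)^6) + O(1/(3n)^7).
(Equivalently this is ζ(6) − Σ_{k≤3n} 1/k^6.)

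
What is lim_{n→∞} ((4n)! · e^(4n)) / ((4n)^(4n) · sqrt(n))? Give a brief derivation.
lim = sqrt(2π·4)

Stirling: (4n)! ~ sqrt(2π·4n) · (4n/e)^(4n). Hence
  (4n)! · e^(4n) / (4n)^(4n) ~ sqrt(2π·4n).
Dividing by sqrt(n): sqrt(2π·4n) / sqrt(n) = sqrt(2π·4) · n^((1−1)/2), so the limit is sqrt(2π·4).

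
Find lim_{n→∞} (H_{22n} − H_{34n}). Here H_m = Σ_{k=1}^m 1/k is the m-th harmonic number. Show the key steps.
lim = ln(22/34) = ln(11/17)

Euler-Maclaurin gives H_m = ln m + γ + 1/(2m) + O(1/m^2). The γ and O(1/m) terms cancel in the difference:
  H_{22n} − H_{34n} = ln(22n) − ln(34n) + O(1/n) = ln(22/34) + O(1/n).
Hence the limit is ln(22/34) = ln(11/17).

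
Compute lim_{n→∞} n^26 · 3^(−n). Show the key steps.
lim = 0

Exponentials with base > 1 dominate every fixed polynomial: for any fixed c, n^c / 3^n → 0 as n → ∞ (e.g. by the ratio test, or by writing 3^n = e^(n ln 3) and noting e^(n ln 3) / n^c → ∞). Hence n^26 · 3^(−n) = n^26 / 3^n → 0.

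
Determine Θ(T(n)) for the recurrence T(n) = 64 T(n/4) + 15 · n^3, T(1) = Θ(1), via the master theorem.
T(n) = Θ(n^3 log n)

log_4 64 = 3, and f(n) = 15 · n^3 = Θ(n^(log_4 64)). This is Case 2 of the master theorem: T(n) = Θ(f(n) · log n) = Θ(n^3 log n).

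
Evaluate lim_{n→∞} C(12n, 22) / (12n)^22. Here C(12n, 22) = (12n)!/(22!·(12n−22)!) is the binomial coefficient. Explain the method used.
lim = 1/22! = 1/1124000727777607680000

With N = 12n → ∞: C(N, 22) / N^22 = [N(N−1)…(N−21)] / (22! · N^22) = (1/22!) · 1 · (1 − 1/(12n)) · … · (1 − 21/(12n)). Each factor → 1 as N → ∞, so the limit is 1/22! = 1/1124000727777607680000.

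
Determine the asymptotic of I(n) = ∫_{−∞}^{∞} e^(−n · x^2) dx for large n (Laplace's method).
I(n) = sqrt(π/n)

Here φ(x) = x^2 has its unique minimum at x* = 0 with φ(x*) = 0 and φ''(x*) = 2. Laplace's method gives
  I(n) ~ e^(−n φ(x*)) · sqrt(2π / (n · φ''(x*))) = sqrt(2π / (2n)) = sqrt(π/n).
This is exact: substituting u = (x − 0)·sqrt(n) gives I(n) = (1/sqrt(n)) ∫_{−∞}^{∞} e^(−u^2) du = sqrt(π/n).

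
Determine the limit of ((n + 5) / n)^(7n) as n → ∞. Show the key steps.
lim = e^35

Rewrite as (1 + 5/n)^(7n). By the standard limit (1 + x/n)^n → e^x, we have (1 + 5/n)^n → e^5, and raising to the 7th power gives e^35.
More precisely, ln[(1 + 5/n)^(7n)] = 7n · ln(1 + 5/n) = 7n · (5/n + O(1/n^2)) = 35 + O(1/n) → 35.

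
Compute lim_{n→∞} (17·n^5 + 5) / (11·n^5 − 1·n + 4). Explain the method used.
lim = 17/11

For large n the leading n^5 terms dominate both numerator and denominator. Dividing top and bottom by n^5, every other term tends to 0, leaving 17/11.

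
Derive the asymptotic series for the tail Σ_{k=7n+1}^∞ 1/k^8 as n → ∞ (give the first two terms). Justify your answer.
Σ_{k>7n} 1/k^8 = 1/(7 · (7n)^7) − 1/(2 · (7n)^8) + O(1/(7n)^9)

Compare to the integral: ∫_{7n}^∞ x^(−8) dx = [−x^(−7)/7]_{7n}^∞ = 1/((8−1)·(7n)^7). The Euler-Maclaurin correction adds −f(7n)/2 = −1/(2·(7n)^8). Euler-Maclaurin then gives
  Σ_{k>7n} 1/k^8 = ∫_{7n}^∞ dx/x^8 − 1/(2·(7n)^8) + O(1/(7n)^9).
(Equivalently this is ζ(8) − Σ_{k≤7n} 1/k^8.)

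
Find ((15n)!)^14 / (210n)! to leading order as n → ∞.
((15n)!)^14/(210n)! ~ ((2π·15n)^(13/2) / sqrt(14)) · 14^(−14·15n)  →  0

Write N = 15n. Stirling: N! ~ sqrt(2π N)(N/e)^N and (14N)! ~ sqrt(2π·14N)·(14N/e)^(14N).
  (N!)^14/(14N)! ~ (2π N)^(14/2) (N/e)^(14N) / [sqrt(2π·14N) (14N/e)^(14N)]
     = (2π N)^(14/2) / sqrt(2π·14N) · (N/(14N))^(14N)
     = (2π N)^((14−1)/2) / sqrt(14) · 14^(−14N).
Since 14^14 > 1, the factor 14^(−14N) decays exponentially, so the ratio → 0. Substituting N = 15n gives the stated form.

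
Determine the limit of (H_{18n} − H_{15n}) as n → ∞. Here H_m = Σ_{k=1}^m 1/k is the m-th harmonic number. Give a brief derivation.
lim = ln(18/15) = ln(6/5)

Euler-Maclaurin gives H_m = ln m + γ + 1/(2m) + O(1/m^2). The γ and O(1/m) terms cancel in the difference:
  H_{18n} − H_{15n} = ln(18n) − ln(15n) + O(1/n) = ln(18/15) + O(1/n).
Hence the limit is ln(18/15) = ln(6/5).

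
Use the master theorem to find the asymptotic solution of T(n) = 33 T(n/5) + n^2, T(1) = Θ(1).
T(n) = Θ(n^(log_5 33))

Master theorem: compare f(n) = n^2 to n^(log_5 33) where log_5 33 ≈ 2.173. Since 2 < log_5 33, we have f(n) = O(n^(log_5 33 − ε)) for some ε > 0 — Case 1. Hence T(n) = Θ(n^(log_5 33)).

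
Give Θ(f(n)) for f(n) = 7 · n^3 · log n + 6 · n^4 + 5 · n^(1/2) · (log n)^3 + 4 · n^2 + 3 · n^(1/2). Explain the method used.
f(n) ∈ Θ(n^4)

Compare the terms by growth order. For large n, n^a · (log n)^b dominates n^a' · (log n)^b' iff a > a', or (a = a' and b > b'). Ranking the 5 terms shows the dominant one is 6 · n^4. Hence f(n) ∈ Θ(n^4).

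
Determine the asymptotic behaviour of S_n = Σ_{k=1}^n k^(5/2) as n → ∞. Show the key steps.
S_n ~ (2/7) · n^(7/2)

Integral comparison: Σ_{k=1}^n k^(5/2) = ∫_0^n x^(5/2) dx + O(n^(5/2)). The integral is n^(1 + 5/2) / (1 + 5/2) = n^((5+2)/2) / ((5+2)/2) = (2/7) · n^(7/2).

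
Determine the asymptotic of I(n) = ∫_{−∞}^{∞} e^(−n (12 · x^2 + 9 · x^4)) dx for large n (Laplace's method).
I(n) ~ sqrt(π/(12n))

φ(x) = 12 · x^2 + 9 · x^4 has its unique global minimum at x* = 0 (since φ'(x) = 24x + 36x^3 = 0 only at x = 0 for real x with both coefficients positive, and φ → ∞ as |x| → ∞). At x* = 0, φ(0) = 0 and φ''(0) = 24. Laplace's method then gives
  I(n) ~ sqrt(2π / (n · φ''(0))) · e^(−n φ(0)) = sqrt(2π / (24n)) = sqrt(π/(12n)).
The 9 · x^4 term contributes only at subleading order (an O(1/n) relative correction).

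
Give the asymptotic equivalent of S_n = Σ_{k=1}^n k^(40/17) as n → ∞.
S_n ~ (17/57) · n^(57/17)

Integral comparison: Σ_{k=1}^n k^(40/17) = ∫_0^n x^(40/17) dx + O(n^(40/17)). The integral is n^(1 + 40/17) / (1 + 40/17) = n^((40+17)/17) / ((40+17)/17) = (17/57) · n^(57/17).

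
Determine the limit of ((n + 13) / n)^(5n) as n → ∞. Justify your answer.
lim = e^65

Rewrite as (1 + 13/n)^(5n). By the standard limit (1 + x/n)^n → e^x, we have (1 + 13/n)^n → e^13, and raising to the 5th power gives e^65.
More precisely, ln[(1 + 13/n)^(5n)] = 5n · ln(1 + 13/n) = 5n · (13/n + O(1/n^2)) = 65 + O(1/n) → 65.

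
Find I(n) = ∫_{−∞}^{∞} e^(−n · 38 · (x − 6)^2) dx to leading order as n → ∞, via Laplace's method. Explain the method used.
I(n) = sqrt(π/(38n))

Here φ(x) = 38 · (x − 6)^2 has its unique minimum at x* = 6 with φ(x*) = 0 and φ''(x*) = 76. Laplace's method gives
  I(n) ~ e^(−n φ(x*)) · sqrt(2π / (n · φ''(x*))) = sqrt(2π / (76n)) = sqrt(π/(38n)).
This is exact: substituting u = (x − 6)·sqrt(38n) gives I(n) = (1/sqrt(38n)) ∫_{−∞}^{∞} e^(−u^2) du = sqrt(π/(38n)).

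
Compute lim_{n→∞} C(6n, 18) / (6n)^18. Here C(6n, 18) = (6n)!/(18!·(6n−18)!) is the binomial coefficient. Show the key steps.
lim = 1/18! = 1/6402373705728000

With N = 6n → ∞: C(N, 18) / N^18 = [N(N−1)…(N−17)] / (18! · N^18) = (1/18!) · 1 · (1 − 1/(6n)) · … · (1 − 17/(6n)). Each factor → 1 as N → ∞, so the limit is 1/18! = 1/6402373705728000.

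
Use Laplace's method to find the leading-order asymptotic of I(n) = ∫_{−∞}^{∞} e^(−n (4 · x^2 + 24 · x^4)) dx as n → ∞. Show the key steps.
I(n) ~ sqrt(π/(4n))

φ(x) = 4 · x^2 + 24 · x^4 has its unique global minimum at x* = 0 (since φ'(x) = 8x + 96x^3 = 0 only at x = 0 for real x with both coefficients positive, and φ → ∞ as |x| → ∞). At x* = 0, φ(0) = 0 and φ''(0) = 8. Laplace's method then gives
  I(n) ~ sqrt(2π / (n · φ''(0))) · e^(−n φ(0)) = sqrt(2π / (8n)) = sqrt(π/(4n)).
The 24 · x^4 term contributes only at subleading order (an O(1/n) relative correction).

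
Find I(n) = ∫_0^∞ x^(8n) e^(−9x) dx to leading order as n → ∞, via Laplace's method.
I(n) ~ (sqrt(2π·8n) / 9) · (8n/(9e))^(8n)

Write the integrand as exp(8n ln x − 9x) and set f(x) = 8n ln x − 9x. Then f'(x) = 8n/x − 9 = 0 at x* = 8n/9, and f''(x*) = −8n/x*^2 = −9^2/(8n). Laplace's method (interior maximum) gives
  I(n) ~ e^(f(x*)) · sqrt(2π / |f''(x*)|)
        = exp(8n ln(8n/9) − 8n) · sqrt(2π · 8n / 9^2)
        = (8n/9)^(8n) e^(−8n) · sqrt(2π·8n) / 9
        = (sqrt(2π·8n) / 9) · (8n/(9e))^(8n).
This matches Γ(8n+1)/9^(8n+1) with Stirling applied to Γ.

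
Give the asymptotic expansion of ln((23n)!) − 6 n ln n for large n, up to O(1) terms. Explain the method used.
ln((23n)!) − 6 n ln n = 17 n ln n + 23(ln 23 − 1) n + (1/2) ln(2π·23n) + O(1/n)

Stirling: ln((23n)!) = 23n ln(23n) − 23n + (1/2) ln(2π·23n) + O(1/n).
Expand 23n ln(23n) = 23n (ln n + ln 23) = 23n ln n + 23n ln 23.
Subtract 6n ln n: leading term is (23 − 6) n ln n = 17 n ln n. The next term is 23n ln 23 − 23n = 23(ln 23 − 1) n. Then the (1/2) ln(2π·23n) correction.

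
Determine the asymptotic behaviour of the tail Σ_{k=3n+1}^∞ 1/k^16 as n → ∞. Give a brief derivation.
Σ_{k>3n} 1/k^16 ~ 1/(15 · (3n)^15)

Compare to the integral: ∫_{3n}^∞ x^(−16) dx = [−x^(−15)/15]_{3n}^∞ = 1/((16−1)·(3n)^15). Euler-Maclaurin then gives
  Σ_{k>3n} 1/k^16 = ∫_{3n}^∞ dx/x^16 − 1/(2·(3n)^16) + O(1/(3n)^17).
(Equivalently this is ζ(16) − Σ_{k≤3n} 1/k^16.)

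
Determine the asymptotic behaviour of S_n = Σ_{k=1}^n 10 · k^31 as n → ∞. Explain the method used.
S_n ~ 5 · n^32 / 16

By integral comparison (Euler-Maclaurin), Σ_{k=1}^n 10 · k^31 = 10 · ∫_0^n x^31 dx + O(n^31) = 10 · n^32/32 = 5 · n^32 / 16 + O(n^31). (Equivalently, Faulhaber's formula gives the same leading term.)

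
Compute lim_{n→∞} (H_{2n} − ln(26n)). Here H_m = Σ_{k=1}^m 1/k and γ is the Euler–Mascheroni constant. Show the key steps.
lim = −ln 13 + γ

By Euler-Maclaurin, H_m = ln m + γ + O(1/m). So
  H_{2n} − ln(26n) = ln(2n) + γ − ln(26n) + O(1/n)
                       = ln(2/26) + γ + O(1/n).
Hence the limit is ln(2/26) + γ (= −ln 13).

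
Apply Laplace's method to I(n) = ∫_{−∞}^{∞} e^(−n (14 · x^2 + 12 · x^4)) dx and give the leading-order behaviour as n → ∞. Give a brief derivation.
I(n) ~ sqrt(π/(14n))

φ(x) = 14 · x^2 + 12 · x^4 has its unique global minimum at x* = 0 (since φ'(x) = 28x + 48x^3 = 0 only at x = 0 for real x with both coefficients positive, and φ → ∞ as |x| → ∞). At x* = 0, φ(0) = 0 and φ''(0) = 28. Laplace's method then gives
  I(n) ~ sqrt(2π / (n · φ''(0))) · e^(−n φ(0)) = sqrt(2π / (28n)) = sqrt(π/(14n)).
The 12 · x^4 term contributes only at subleading order (an O(1/n) relative correction).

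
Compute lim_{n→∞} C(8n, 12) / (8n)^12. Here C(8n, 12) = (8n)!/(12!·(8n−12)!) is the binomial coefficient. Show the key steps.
lim = 1/12! = 1/479001600

With N = 8n → ∞: C(N, 12) / N^12 = [N(N−1)…(N−11)] / (12! · N^12) = (1/12!) · 1 · (1 − 1/(8n)) · … · (1 − 11/(8n)). Each factor → 1 as N → ∞, so the limit is 1/12! = 1/479001600.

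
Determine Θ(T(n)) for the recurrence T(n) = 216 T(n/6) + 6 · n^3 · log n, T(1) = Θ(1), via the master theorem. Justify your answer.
T(n) = Θ(n^3 · (log n)^2)

Here log_6 216 = 3 and f(n) = 6 · n^3 · log n = Θ(n^(log_6 216) · (log n)^1). This is the extended Case 2 of the master theorem (f matches the critical exponent up to log factors), giving T(n) = Θ(n^(log_6 216) · (log n)^(1+1)) = Θ(n^3 · (log n)^2).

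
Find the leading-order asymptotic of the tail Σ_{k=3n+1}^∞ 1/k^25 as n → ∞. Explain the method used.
Σ_{k>3n} 1/k^25 ~ 1/(24 · (3n)^24)

Compare to the integral: ∫_{3n}^∞ x^(−25) dx = [−x^(−24)/24]_{3n}^∞ = 1/((25−1)·(3n)^24). Euler-Maclaurin then gives
  Σ_{k>3n} 1/k^25 = ∫_{3n}^∞ dx/x^25 − 1/(2·(3n)^25) + O(1/(3n)^26).
(Equivalently this is ζ(25) − Σ_{k≤3n} 1/k^25.)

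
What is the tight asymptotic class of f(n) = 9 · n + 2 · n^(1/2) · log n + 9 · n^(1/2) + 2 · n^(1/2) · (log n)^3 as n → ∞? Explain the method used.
f(n) ∈ Θ(n)

Compare the terms by growth order. For large n, n^a · (log n)^b dominates n^a' · (log n)^b' iff a > a', or (a = a' and b > b'). Ranking the 4 terms shows the dominant one is 9 · n. Hence f(n) ∈ Θ(n).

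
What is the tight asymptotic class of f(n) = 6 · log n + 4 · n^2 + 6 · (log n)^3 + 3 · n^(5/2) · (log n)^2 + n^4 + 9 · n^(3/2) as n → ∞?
f(n) ∈ Θ(n^4)

Compare the terms by growth order. For large n, n^a · (log n)^b dominates n^a' · (log n)^b' iff a > a', or (a = a' and b > b'). Ranking the 6 terms shows the dominant one is n^4. Hence f(n) ∈ Θ(n^4).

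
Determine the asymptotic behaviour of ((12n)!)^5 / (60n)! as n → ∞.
((12n)!)^5/(60n)! ~ ((2π·12n)^(4/2) / sqrt(5)) · 5^(−5·12n)  →  0

Write N = 12n. Stirling: N! ~ sqrt(2π N)(N/e)^N and (5N)! ~ sqrt(2π·5N)·(5N/e)^(5N).
  (N!)^5/(5N)! ~ (2π N)^(5/2) (N/e)^(5N) / [sqrt(2π·5N) (5N/e)^(5N)]
     = (2π N)^(5/2) / sqrt(2π·5N) · (N/(5N))^(5N)
     = (2π N)^((5−1)/2) / sqrt(5) · 5^(−5N).
Since 5^5 > 1, the factor 5^(−5N) decays exponentially, so the ratio → 0. Substituting N = 12n gives the stated form.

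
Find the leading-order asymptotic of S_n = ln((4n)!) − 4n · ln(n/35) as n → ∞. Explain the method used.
S_n ~ 4n · (ln 140 − 1) + O(ln n)

Stirling: ln((4n)!) = 4n ln(4n) − 4n + O(ln n).
  S_n = 4n ln(4n) − 4n − 4n ln(n/35) + O(ln n)
      = 4n ln(4n) − 4n ln n + 4n ln 35 − 4n + O(ln n)
      = 4n ln 4 + 4n ln 35 − 4n + O(ln n)
      = 4n (ln 140 − 1) + O(ln n).
Numerically ln(140) − 1 ≈ 3.9416.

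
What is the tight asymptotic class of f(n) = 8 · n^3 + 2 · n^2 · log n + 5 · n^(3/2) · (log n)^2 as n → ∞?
f(n) ∈ Θ(n^3)

Compare the terms by growth order. For large n, n^a · (log n)^b dominates n^a' · (log n)^b' iff a > a', or (a = a' and b > b'). Ranking the 3 terms shows the dominant one is 8 · n^3. Hence f(n) ∈ Θ(n^3).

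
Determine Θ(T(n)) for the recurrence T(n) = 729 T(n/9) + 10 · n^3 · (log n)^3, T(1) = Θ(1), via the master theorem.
T(n) = Θ(n^3 · (log n)^4)

Here log_9 729 = 3 and f(n) = 10 · n^3 · (log n)^3 = Θ(n^(log_9 729) · (log n)^3). This is the extended Case 2 of the master theorem (f matches the critical exponent up to log factors), giving T(n) = Θ(n^(log_9 729) · (log n)^(3+1)) = Θ(n^3 · (log n)^4).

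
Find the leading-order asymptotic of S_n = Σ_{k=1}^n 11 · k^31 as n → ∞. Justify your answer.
S_n ~ 11 · n^32 / 32

By integral comparison (Euler-Maclaurin), Σ_{k=1}^n 11 · k^31 = 11 · ∫_0^n x^31 dx + O(n^31) = 11 · n^32/32 + O(n^31). (Equivalently, Faulhaber's formula gives the same leading term.)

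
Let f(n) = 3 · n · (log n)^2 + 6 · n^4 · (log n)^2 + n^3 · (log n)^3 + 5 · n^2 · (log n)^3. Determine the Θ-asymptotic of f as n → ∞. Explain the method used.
f(n) ∈ Θ(n^4 · (log n)^2)

Compare the terms by growth order. For large n, n^a · (log n)^b dominates n^a' · (log n)^b' iff a > a', or (a = a' and b > b'). Ranking the 4 terms shows the dominant one is 6 · n^4 · (log n)^2. Hence f(n) ∈ Θ(n^4 · (log n)^2).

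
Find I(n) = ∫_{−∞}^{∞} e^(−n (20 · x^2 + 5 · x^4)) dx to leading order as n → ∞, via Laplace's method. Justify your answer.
I(n) ~ sqrt(π/(20n))

φ(x) = 20 · x^2 + 5 · x^4 has its unique global minimum at x* = 0 (since φ'(x) = 40x + 20x^3 = 0 only at x = 0 for real x with both coefficients positive, and φ → ∞ as |x| → ∞). At x* = 0, φ(0) = 0 and φ''(0) = 40. Laplace's method then gives
  I(n) ~ sqrt(2π / (n · φ''(0))) · e^(−n φ(0)) = sqrt(2π / (40n)) = sqrt(π/(20n)).
The 5 · x^4 term contributes only at subleading order (an O(1/n) relative correction).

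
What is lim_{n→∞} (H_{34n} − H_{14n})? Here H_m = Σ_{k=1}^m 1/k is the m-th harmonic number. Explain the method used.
lim = ln(34/14) = ln(17/7)

Euler-Maclaurin gives H_m = ln m + γ + 1/(2m) + O(1/m^2). The γ and O(1/m) terms cancel in the difference:
  H_{34n} − H_{14n} = ln(34n) − ln(14n) + O(1/n) = ln(34/14) + O(1/n).
Hence the limit is ln(34/14) = ln(17/7).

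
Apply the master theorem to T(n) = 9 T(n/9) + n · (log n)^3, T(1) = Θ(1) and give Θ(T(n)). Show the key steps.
T(n) = Θ(n · (log n)^4)

Here log_9 9 = 1 and f(n) = n · (log n)^3 = Θ(n^(log_9 9) · (log n)^3). This is the extended Case 2 of the master theorem (f matches the critical exponent up to log factors), giving T(n) = Θ(n^(log_9 9) · (log n)^(3+1)) = Θ(n · (log n)^4).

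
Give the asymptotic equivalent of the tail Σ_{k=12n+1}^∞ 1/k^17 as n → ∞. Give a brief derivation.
Σ_{k>12n} 1/k^17 ~ 1/(16 · (12n)^16)

Compare to the integral: ∫_{12n}^∞ x^(−17) dx = [−x^(−16)/16]_{12n}^∞ = 1/((17−1)·(12n)^16). Euler-Maclaurin then gives
  Σ_{k>12n} 1/k^17 = ∫_{12n}^∞ dx/x^17 − 1/(2·(12n)^17) + O(1/(12n)^18).
(Equivalently this is ζ(17) − Σ_{k≤12n} 1/k^17.)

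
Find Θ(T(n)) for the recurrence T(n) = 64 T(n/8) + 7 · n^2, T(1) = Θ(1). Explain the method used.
T(n) = Θ(n^2 log n)

log_8 64 = 2, and f(n) = 7 · n^2 = Θ(n^(log_8 64)). This is Case 2 of the master theorem: T(n) = Θ(f(n) · log n) = Θ(n^2 log n).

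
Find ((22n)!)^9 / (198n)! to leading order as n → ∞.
((22n)!)^9/(198n)! ~ ((2π·22n)^(8/2) / 3) · 9^(−9·22n)  →  0

Write N = 22n. Stirling: N! ~ sqrt(2π N)(N/e)^N and (9N)! ~ sqrt(2π·9N)·(9N/e)^(9N).
  (N!)^9/(9N)! ~ (2π N)^(9/2) (N/e)^(9N) / [sqrt(2π·9N) (9N/e)^(9N)]
     = (2π N)^(9/2) / sqrt(2π·9N) · (N/(9N))^(9N)
     = (2π N)^((9−1)/2) / 3 · 9^(−9N).
Since 9^9 > 1, the factor 9^(−9N) decays exponentially, so the ratio → 0. Substituting N = 22n gives the stated form.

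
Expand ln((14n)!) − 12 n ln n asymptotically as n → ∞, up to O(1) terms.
ln((14n)!) − 12 n ln n = 2 n ln n + 14(ln 14 − 1) n + (1/2) ln(2π·14n) + O(1/n)

Stirling: ln((14n)!) = 14n ln(14n) − 14n + (1/2) ln(2π·14n) + O(1/n).
Expand 14n ln(14n) = 14n (ln n + ln 14) = 14n ln n + 14n ln 14.
Subtract 12n ln n: leading term is (14 − 12) n ln n = 2 n ln n. The next term is 14n ln 14 − 14n = 14(ln 14 − 1) n. Then the (1/2) ln(2π·14n) correction.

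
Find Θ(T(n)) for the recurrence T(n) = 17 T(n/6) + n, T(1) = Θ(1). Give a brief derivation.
T(n) = Θ(n^(log_6 17))

Master theorem: compare f(n) = n to n^(log_6 17) where log_6 17 ≈ 1.581. Since 1 < log_6 17, we have f(n) = O(n^(log_6 17 − ε)) for some ε > 0 — Case 1. Hence T(n) = Θ(n^(log_6 17)).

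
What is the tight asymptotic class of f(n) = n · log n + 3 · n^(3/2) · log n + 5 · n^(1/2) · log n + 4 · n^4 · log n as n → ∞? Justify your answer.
f(n) ∈ Θ(n^4 · log n)

Compare the terms by growth order. For large n, n^a · (log n)^b dominates n^a' · (log n)^b' iff a > a', or (a = a' and b > b'). Ranking the 4 terms shows the dominant one is 4 · n^4 · log n. Hence f(n) ∈ Θ(n^4 · log n).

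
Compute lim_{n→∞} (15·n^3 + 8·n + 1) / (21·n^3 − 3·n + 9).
lim = 15/21 = 5/7

For large n the leading n^3 terms dominate both numerator and denominator. Dividing top and bottom by n^3, every other term tends to 0, leaving 15/21 = 5/7.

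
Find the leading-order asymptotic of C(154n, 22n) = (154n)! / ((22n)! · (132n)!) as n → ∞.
C(154n, 22n) ~ (823543/46656)^(22n) · sqrt(7/(12π·22n))

Write N = 22n. Apply Stirling to each factorial:
  (7N)! ~ sqrt(2π·7N) · (7N/e)^(7N),
  N! ~ sqrt(2π N) · (N/e)^N,
  (6N)! ~ sqrt(2π·6N) · (6N/e)^(6N).
The exponential factors combine to (7N)^(7N) / (N^N · (6N)^(6N)) = 7^(7N)/6^(6N) = (7^7/6^6)^N = (823543/46656)^N.
The square-root prefactors combine to sqrt(2π·7N) / (sqrt(2π N)·sqrt(2π·6N)) = sqrt(7 / (2π·6·N)) = sqrt(7/(12π·22n)).
Substituting N = 22n: C(154n, 22n) ~ (823543/46656)^(22n) · sqrt(7/(12π·22n)).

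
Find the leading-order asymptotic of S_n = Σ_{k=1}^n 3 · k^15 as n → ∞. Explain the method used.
S_n ~ 3 · n^16 / 16

By integral comparison (Euler-Maclaurin), Σ_{k=1}^n 3 · k^15 = 3 · ∫_0^n x^15 dx + O(n^15) = 3 · n^16/16 + O(n^15). (Equivalently, Faulhaber's formula gives the same leading term.)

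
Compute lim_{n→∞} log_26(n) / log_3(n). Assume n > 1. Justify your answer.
lim = ln(3) / ln(26) = log_26(3)

Change of base: log_26(n) = ln n / ln 26 and log_3(n) = ln n / ln 3. The ratio is (ln n / ln 26) · (ln 3 / ln n) = ln 3 / ln 26, a constant independent of n. So the limit is ln 3 / ln 26 = log_26(3).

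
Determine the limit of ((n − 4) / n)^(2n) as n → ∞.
lim = e^(−8)

Rewrite as (1 − 4/n)^(2n). By the standard limit (1 + x/n)^n → e^x, we have (1 − 4/n)^n → e^(−4), and raising to the 2nd power gives e^(−8).
More precisely, ln[(1 − 4/n)^(2n)] = 2n · ln(1 − 4/n) = 2n · (-4/n + O(1/n^2)) = -8 + O(1/n) → -8.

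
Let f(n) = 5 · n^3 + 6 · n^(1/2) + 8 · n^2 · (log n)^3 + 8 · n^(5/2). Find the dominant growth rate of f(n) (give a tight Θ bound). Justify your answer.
f(n) ∈ Θ(n^3)

Compare the terms by growth order. For large n, n^a · (log n)^b dominates n^a' · (log n)^b' iff a > a', or (a = a' and b > b'). Ranking the 4 terms shows the dominant one is 5 · n^3. Hence f(n) ∈ Θ(n^3).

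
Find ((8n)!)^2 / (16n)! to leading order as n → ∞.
((8n)!)^2/(16n)! ~ ((2π·8n)^(1/2) / sqrt(2)) · 2^(−2·8n)  →  0

Write N = 8n. Stirling: N! ~ sqrt(2π N)(N/e)^N and (2N)! ~ sqrt(2π·2N)·(2N/e)^(2N).
  (N!)^2/(2N)! ~ (2π N)^(2/2) (N/e)^(2N) / [sqrt(2π·2N) (2N/e)^(2N)]
     = (2π N)^(2/2) / sqrt(2π·2N) · (N/(2N))^(2N)
     = (2π N)^((2−1)/2) / sqrt(2) · 2^(−2N).
Since 2^2 > 1, the factor 2^(−2N) decays exponentially, so the ratio → 0. Substituting N = 8n gives the stated form.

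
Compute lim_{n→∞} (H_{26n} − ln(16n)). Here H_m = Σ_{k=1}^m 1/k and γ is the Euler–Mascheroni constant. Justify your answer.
lim = ln(13/8) + γ

By Euler-Maclaurin, H_m = ln m + γ + O(1/m). So
  H_{26n} − ln(16n) = ln(26n) + γ − ln(16n) + O(1/n)
                       = ln(26/16) + γ + O(1/n).
Hence the limit is ln(26/16) + γ (= ln(13/8)).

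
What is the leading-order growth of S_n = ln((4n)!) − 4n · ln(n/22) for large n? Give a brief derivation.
S_n ~ 4n · (ln 88 − 1) + O(ln n)

Stirling: ln((4n)!) = 4n ln(4n) − 4n + O(ln n).
  S_n = 4n ln(4n) − 4n − 4n ln(n/22) + O(ln n)
      = 4n ln(4n) − 4n ln n + 4n ln 22 − 4n + O(ln n)
      = 4n ln 4 + 4n ln 22 − 4n + O(ln n)
      = 4n (ln 88 − 1) + O(ln n).
Numerically ln(88) − 1 ≈ 3.4773.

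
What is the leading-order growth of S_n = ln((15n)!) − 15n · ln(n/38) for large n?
S_n ~ 15n · (ln 570 − 1) + O(ln n)

Stirling: ln((15n)!) = 15n ln(15n) − 15n + O(ln n).
  S_n = 15n ln(15n) − 15n − 15n ln(n/38) + O(ln n)
      = 15n ln(15n) − 15n ln n + 15n ln 38 − 15n + O(ln n)
      = 15n ln 15 + 15n ln 38 − 15n + O(ln n)
      = 15n (ln 570 − 1) + O(ln n).
Numerically ln(570) − 1 ≈ 5.3456.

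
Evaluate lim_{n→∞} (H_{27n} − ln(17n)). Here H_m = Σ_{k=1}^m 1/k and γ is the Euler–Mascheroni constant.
lim = ln(27/17) + γ

By Euler-Maclaurin, H_m = ln m + γ + O(1/m). So
  H_{27n} − ln(17n) = ln(27n) + γ − ln(17n) + O(1/n)
                       = ln(27/17) + γ + O(1/n).
Hence the limit is ln(27/17) + γ.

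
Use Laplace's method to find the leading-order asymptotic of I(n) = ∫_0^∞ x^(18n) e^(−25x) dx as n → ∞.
I(n) ~ (sqrt(2π·18n) / 25) · (18n/(25e))^(18n)

Write the integrand as exp(18n ln x − 25x) and set f(x) = 18n ln x − 25x. Then f'(x) = 18n/x − 25 = 0 at x* = 18n/25, and f''(x*) = −18n/x*^2 = −25^2/(18n). Laplace's method (interior maximum) gives
  I(n) ~ e^(f(x*)) · sqrt(2π / |f''(x*)|)
        = exp(18n ln(18n/25) − 18n) · sqrt(2π · 18n / 25^2)
        = (18n/25)^(18n) e^(−18n) · sqrt(2π·18n) / 25
        = (sqrt(2π·18n) / 25) · (18n/(25e))^(18n).
This matches Γ(18n+1)/25^(18n+1) with Stirling applied to Γ.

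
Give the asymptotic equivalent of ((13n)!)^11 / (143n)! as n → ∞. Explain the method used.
((13n)!)^11/(143n)! ~ ((2π·13n)^(10/2) / sqrt(11)) · 11^(−11·13n)  →  0

Write N = 13n. Stirling: N! ~ sqrt(2π N)(N/e)^N and (11N)! ~ sqrt(2π·11N)·(11N/e)^(11N).
  (N!)^11/(11N)! ~ (2π N)^(11/2) (N/e)^(11N) / [sqrt(2π·11N) (11N/e)^(11N)]
     = (2π N)^(11/2) / sqrt(2π·11N) · (N/(11N))^(11N)
     = (2π N)^((11−1)/2) / sqrt(11) · 11^(−11N).
Since 11^11 > 1, the factor 11^(−11N) decays exponentially, so the ratio → 0. Substituting N = 13n gives the stated form.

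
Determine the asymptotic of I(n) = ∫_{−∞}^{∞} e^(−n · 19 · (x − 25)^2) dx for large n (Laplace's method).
I(n) = sqrt(π/(19n))

Here φ(x) = 19 · (x − 25)^2 has its unique minimum at x* = 25 with φ(x*) = 0 and φ''(x*) = 38. Laplace's method gives
  I(n) ~ e^(−n φ(x*)) · sqrt(2π / (n · φ''(x*))) = sqrt(2π / (38n)) = sqrt(π/(19n)).
This is exact: substituting u = (x − 25)·sqrt(19n) gives I(n) = (1/sqrt(19n)) ∫_{−∞}^{∞} e^(−u^2) du = sqrt(π/(19n)).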